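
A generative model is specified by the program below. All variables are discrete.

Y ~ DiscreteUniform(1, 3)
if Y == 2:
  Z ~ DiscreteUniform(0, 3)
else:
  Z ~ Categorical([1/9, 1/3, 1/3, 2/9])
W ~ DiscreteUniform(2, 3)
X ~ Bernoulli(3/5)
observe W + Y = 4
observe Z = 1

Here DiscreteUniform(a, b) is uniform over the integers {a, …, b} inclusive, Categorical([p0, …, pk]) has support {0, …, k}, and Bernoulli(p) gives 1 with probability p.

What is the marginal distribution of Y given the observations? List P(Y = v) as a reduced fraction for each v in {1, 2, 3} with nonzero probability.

P(Y=1) = 4/7, P(Y=2) = 3/7

Enumerate traces; 4 have nonzero weight after conditioning:
  (Y=1, Z=1, W=3, X=0) weight 1/45
  (Y=1, Z=1, W=3, X=1) weight 1/30
  (Y=2, Z=1, W=2, X=0) weight 1/60
  (Y=2, Z=1, W=2, X=1) weight 1/40
Group by Y:
  weight(Y=1) = 1/18
  weight(Y=2) = 1/24
Total weight = 1/18 + 1/24 = 7/72
P(Y=1 | obs) = 1/18 / 7/72 = 4/7
P(Y=2 | obs) = 1/24 / 7/72 = 3/7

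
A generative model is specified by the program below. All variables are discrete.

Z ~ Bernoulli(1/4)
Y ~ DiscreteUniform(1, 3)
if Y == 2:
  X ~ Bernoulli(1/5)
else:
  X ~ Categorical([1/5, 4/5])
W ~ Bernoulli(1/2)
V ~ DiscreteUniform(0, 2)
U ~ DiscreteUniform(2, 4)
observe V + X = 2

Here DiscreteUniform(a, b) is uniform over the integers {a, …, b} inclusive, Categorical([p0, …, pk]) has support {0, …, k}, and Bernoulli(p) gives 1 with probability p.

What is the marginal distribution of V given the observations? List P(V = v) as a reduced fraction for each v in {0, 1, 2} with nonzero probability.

Enumerate traces; 72 have nonzero weight after conditioning:
  (Z=0, Y=1, X=0, W=0, V=2, U=2) weight 1/360
  (Z=0, Y=1, X=0, W=0, V=2, U=3) weight 1/360
  (Z=0, Y=1, X=0, W=0, V=2, U=4) weight 1/360
  (Z=0, Y=1, X=0, W=1, V=2, U=2) weight 1/360
  (Z=0, Y=1, X=0, W=1, V=2, U=3) weight 1/360
  (Z=0, Y=1, X=0, W=1, V=2, U=4) weight 1/360
  (Z=0, Y=1, X=1, W=0, V=1, U=2) weight 1/90
  (Z=0, Y=1, X=1, W=0, V=1, U=3) weight 1/90
  … 64 more
Group by V:
  weight(V=1) = 1/5
  weight(V=2) = 2/15
Total weight = 1/5 + 2/15 = 1/3
P(V=1 | obs) = 1/5 / 1/3 = 3/5
P(V=2 | obs) = 2/15 / 1/3 = 2/5

P(V=1) = 3/5, P(V=2) = 2/5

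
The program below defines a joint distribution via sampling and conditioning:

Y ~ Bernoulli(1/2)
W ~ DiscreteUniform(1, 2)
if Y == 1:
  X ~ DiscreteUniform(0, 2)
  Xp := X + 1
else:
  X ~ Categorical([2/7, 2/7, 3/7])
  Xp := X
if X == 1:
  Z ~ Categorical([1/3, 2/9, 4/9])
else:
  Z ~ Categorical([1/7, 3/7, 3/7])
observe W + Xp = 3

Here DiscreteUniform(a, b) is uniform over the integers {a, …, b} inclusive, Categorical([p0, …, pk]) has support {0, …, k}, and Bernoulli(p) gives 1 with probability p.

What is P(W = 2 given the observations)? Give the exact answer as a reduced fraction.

P(W = 2 | obs) = 13/29

Enumerate traces; 12 have nonzero weight after conditioning:
  (Y=0, W=1, X=2, Z=0) weight 3/196
  (Y=0, W=1, X=2, Z=1) weight 9/196
  (Y=0, W=1, X=2, Z=2) weight 9/196
  (Y=0, W=2, X=1, Z=0) weight 1/42
  (Y=0, W=2, X=1, Z=1) weight 1/63
  (Y=0, W=2, X=1, Z=2) weight 2/63
  (Y=1, W=1, X=1, Z=0) weight 1/36
  (Y=1, W=1, X=1, Z=1) weight 1/54
  … 4 more
Group by W:
  weight(W=1) = 4/21
  weight(W=2) = 13/84
Total weight = 4/21 + 13/84 = 29/84
P(W=1 | obs) = 4/21 / 29/84 = 16/29
P(W=2 | obs) = 13/84 / 29/84 = 13/29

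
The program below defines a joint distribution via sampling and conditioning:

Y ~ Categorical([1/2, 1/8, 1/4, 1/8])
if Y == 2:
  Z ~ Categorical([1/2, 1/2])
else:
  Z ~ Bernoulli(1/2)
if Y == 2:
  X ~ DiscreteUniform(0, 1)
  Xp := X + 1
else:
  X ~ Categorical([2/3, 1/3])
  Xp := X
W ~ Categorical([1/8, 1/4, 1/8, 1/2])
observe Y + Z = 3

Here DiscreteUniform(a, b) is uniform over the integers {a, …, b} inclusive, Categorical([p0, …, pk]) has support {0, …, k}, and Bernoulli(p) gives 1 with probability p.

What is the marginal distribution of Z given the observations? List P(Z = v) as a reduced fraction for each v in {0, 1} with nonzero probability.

P(Z=0) = 1/3, P(Z=1) = 2/3

Enumerate traces; 16 have nonzero weight after conditioning:
  (Y=2, Z=1, X=0, W=0) weight 1/128
  (Y=2, Z=1, X=0, W=1) weight 1/64
  (Y=2, Z=1, X=0, W=2) weight 1/128
  (Y=2, Z=1, X=0, W=3) weight 1/32
  (Y=2, Z=1, X=1, W=0) weight 1/128
  (Y=2, Z=1, X=1, W=1) weight 1/64
  (Y=2, Z=1, X=1, W=2) weight 1/128
  (Y=2, Z=1, X=1, W=3) weight 1/32
  (Y=3, Z=0, X=0, W=0) weight 1/192
  … 7 more
Group by Z:
  weight(Z=0) = 1/16
  weight(Z=1) = 1/8
Total weight = 1/16 + 1/8 = 3/16
P(Z=0 | obs) = 1/16 / 3/16 = 1/3
P(Z=1 | obs) = 1/8 / 3/16 = 2/3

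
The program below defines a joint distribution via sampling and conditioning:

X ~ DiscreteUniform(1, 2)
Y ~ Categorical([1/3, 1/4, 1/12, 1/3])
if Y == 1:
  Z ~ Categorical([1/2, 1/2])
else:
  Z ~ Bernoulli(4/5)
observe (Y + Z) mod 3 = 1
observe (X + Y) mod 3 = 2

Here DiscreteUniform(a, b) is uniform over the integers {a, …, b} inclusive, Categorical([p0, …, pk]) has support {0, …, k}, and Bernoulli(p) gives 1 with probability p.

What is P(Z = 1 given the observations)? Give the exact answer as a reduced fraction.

P(Z = 1 | obs) = 64/79

Enumerate traces; 3 have nonzero weight after conditioning:
  (X=1, Y=1, Z=0) weight 1/16
  (X=2, Y=0, Z=1) weight 2/15
  (X=2, Y=3, Z=1) weight 2/15
Group by Z:
  weight(Z=0) = 1/16
  weight(Z=1) = 4/15
Total weight = 1/16 + 4/15 = 79/240
P(Z=0 | obs) = 1/16 / 79/240 = 15/79
P(Z=1 | obs) = 4/15 / 79/240 = 64/79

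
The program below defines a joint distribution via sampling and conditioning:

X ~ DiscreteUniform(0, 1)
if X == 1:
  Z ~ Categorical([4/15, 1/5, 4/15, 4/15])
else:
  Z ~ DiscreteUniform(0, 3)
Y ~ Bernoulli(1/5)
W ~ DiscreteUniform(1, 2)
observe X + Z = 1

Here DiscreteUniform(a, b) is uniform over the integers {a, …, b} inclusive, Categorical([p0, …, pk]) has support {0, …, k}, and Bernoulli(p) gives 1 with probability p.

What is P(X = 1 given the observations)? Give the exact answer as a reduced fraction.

Enumerate traces; 8 have nonzero weight after conditioning:
  (X=0, Z=1, Y=0, W=1) weight 1/20
  (X=0, Z=1, Y=0, W=2) weight 1/20
  (X=0, Z=1, Y=1, W=1) weight 1/80
  (X=0, Z=1, Y=1, W=2) weight 1/80
  (X=1, Z=0, Y=0, W=1) weight 4/75
  (X=1, Z=0, Y=0, W=2) weight 4/75
  (X=1, Z=0, Y=1, W=1) weight 1/75
  (X=1, Z=0, Y=1, W=2) weight 1/75
Group by X:
  weight(X=0) = 1/8
  weight(X=1) = 2/15
Total weight = 1/8 + 2/15 = 31/120
P(X=0 | obs) = 1/8 / 31/120 = 15/31
P(X=1 | obs) = 2/15 / 31/120 = 16/31

P(X = 1 | obs) = 16/31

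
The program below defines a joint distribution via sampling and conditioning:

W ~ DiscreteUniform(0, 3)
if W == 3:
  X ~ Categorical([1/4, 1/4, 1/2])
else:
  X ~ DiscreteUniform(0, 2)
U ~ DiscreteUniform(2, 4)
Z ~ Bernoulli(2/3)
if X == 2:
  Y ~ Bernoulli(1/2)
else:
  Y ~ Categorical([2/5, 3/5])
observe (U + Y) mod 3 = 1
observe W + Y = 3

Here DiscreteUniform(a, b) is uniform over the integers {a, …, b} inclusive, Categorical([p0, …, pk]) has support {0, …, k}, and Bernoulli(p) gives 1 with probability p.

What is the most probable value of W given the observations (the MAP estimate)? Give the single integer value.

Enumerate traces; 12 have nonzero weight after conditioning:
  (W=2, X=0, U=3, Z=0, Y=1) weight 1/180
  (W=2, X=0, U=3, Z=1, Y=1) weight 1/90
  (W=2, X=1, U=3, Z=0, Y=1) weight 1/180
  (W=2, X=1, U=3, Z=1, Y=1) weight 1/90
  (W=2, X=2, U=3, Z=0, Y=1) weight 1/216
  (W=2, X=2, U=3, Z=1, Y=1) weight 1/108
  (W=3, X=0, U=4, Z=0, Y=0) weight 1/360
  (W=3, X=0, U=4, Z=1, Y=0) weight 1/180
  … 4 more
Group by W:
  weight(W=2) = 17/360
  weight(W=3) = 3/80
Total weight = 17/360 + 3/80 = 61/720
P(W=2 | obs) = 17/360 / 61/720 = 34/61
P(W=3 | obs) = 3/80 / 61/720 = 27/61
argmax = 2

argmax_v P(W = v | obs) = 2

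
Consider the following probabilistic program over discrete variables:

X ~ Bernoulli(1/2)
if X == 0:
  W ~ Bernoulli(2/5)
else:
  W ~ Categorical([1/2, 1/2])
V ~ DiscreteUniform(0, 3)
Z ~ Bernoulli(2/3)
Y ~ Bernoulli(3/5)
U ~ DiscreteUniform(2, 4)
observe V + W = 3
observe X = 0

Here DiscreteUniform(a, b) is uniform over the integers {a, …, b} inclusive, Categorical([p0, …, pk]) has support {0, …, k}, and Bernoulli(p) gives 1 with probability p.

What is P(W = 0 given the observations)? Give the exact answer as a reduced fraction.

Enumerate traces; 24 have nonzero weight after conditioning:
  (X=0, W=0, V=3, Z=0, Y=0, U=2) weight 1/300
  (X=0, W=0, V=3, Z=0, Y=0, U=3) weight 1/300
  (X=0, W=0, V=3, Z=0, Y=0, U=4) weight 1/300
  (X=0, W=0, V=3, Z=0, Y=1, U=2) weight 1/200
  (X=0, W=0, V=3, Z=0, Y=1, U=3) weight 1/200
  (X=0, W=0, V=3, Z=0, Y=1, U=4) weight 1/200
  (X=0, W=0, V=3, Z=1, Y=0, U=2) weight 1/150
  (X=0, W=0, V=3, Z=1, Y=0, U=3) weight 1/150
  (X=0, W=1, V=2, Z=0, Y=0, U=2) weight 1/450
  … 15 more
Group by W:
  weight(W=0) = 3/40
  weight(W=1) = 1/20
Total weight = 3/40 + 1/20 = 1/8
P(W=0 | obs) = 3/40 / 1/8 = 3/5
P(W=1 | obs) = 1/20 / 1/8 = 2/5

P(W = 0 | obs) = 3/5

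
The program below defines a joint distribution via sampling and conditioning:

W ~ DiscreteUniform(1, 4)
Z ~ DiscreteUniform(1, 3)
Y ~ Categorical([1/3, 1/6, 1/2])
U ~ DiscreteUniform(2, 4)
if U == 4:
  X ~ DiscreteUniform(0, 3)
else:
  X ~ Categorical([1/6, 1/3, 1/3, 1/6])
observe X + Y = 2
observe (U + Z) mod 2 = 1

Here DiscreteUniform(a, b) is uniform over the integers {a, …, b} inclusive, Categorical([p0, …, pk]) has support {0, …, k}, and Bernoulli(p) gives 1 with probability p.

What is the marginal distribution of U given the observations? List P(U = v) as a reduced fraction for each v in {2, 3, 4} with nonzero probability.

Enumerate traces; 60 have nonzero weight after conditioning:
  (W=1, Z=1, Y=0, U=2, X=2) weight 1/324
  (W=1, Z=1, Y=0, U=4, X=2) weight 1/432
  (W=1, Z=1, Y=1, U=2, X=1) weight 1/648
  (W=1, Z=1, Y=1, U=4, X=1) weight 1/864
  (W=1, Z=1, Y=2, U=2, X=0) weight 1/432
  (W=1, Z=1, Y=2, U=4, X=0) weight 1/288
  (W=1, Z=2, Y=0, U=3, X=2) weight 1/324
  (W=1, Z=2, Y=1, U=3, X=1) weight 1/648
  … 52 more
Group by U:
  weight(U=2) = 1/18
  weight(U=3) = 1/36
  weight(U=4) = 1/18
Total weight = 1/18 + 1/36 + 1/18 = 5/36
P(U=2 | obs) = 1/18 / 5/36 = 2/5
P(U=3 | obs) = 1/36 / 5/36 = 1/5
P(U=4 | obs) = 1/18 / 5/36 = 2/5

P(U=2) = 2/5, P(U=3) = 1/5, P(U=4) = 2/5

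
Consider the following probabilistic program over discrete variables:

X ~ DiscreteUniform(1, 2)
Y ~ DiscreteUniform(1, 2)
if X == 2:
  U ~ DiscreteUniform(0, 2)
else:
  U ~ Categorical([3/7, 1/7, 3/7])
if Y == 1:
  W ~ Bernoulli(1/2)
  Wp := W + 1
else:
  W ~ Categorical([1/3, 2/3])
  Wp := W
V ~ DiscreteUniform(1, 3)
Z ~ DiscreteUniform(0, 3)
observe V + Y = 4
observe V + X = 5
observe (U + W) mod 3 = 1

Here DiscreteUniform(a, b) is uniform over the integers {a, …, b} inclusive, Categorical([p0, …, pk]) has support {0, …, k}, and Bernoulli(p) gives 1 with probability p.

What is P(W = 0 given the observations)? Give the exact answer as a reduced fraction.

Enumerate traces; 8 have nonzero weight after conditioning:
  (X=2, Y=1, U=0, W=1, V=3, Z=0) weight 1/288
  (X=2, Y=1, U=0, W=1, V=3, Z=1) weight 1/288
  (X=2, Y=1, U=0, W=1, V=3, Z=2) weight 1/288
  (X=2, Y=1, U=0, W=1, V=3, Z=3) weight 1/288
  (X=2, Y=1, U=1, W=0, V=3, Z=0) weight 1/288
  (X=2, Y=1, U=1, W=0, V=3, Z=1) weight 1/288
  (X=2, Y=1, U=1, W=0, V=3, Z=2) weight 1/288
  (X=2, Y=1, U=1, W=0, V=3, Z=3) weight 1/288
Group by W:
  weight(W=0) = 1/72
  weight(W=1) = 1/72
Total weight = 1/72 + 1/72 = 1/36
P(W=0 | obs) = 1/72 / 1/36 = 1/2
P(W=1 | obs) = 1/72 / 1/36 = 1/2

P(W = 0 | obs) = 1/2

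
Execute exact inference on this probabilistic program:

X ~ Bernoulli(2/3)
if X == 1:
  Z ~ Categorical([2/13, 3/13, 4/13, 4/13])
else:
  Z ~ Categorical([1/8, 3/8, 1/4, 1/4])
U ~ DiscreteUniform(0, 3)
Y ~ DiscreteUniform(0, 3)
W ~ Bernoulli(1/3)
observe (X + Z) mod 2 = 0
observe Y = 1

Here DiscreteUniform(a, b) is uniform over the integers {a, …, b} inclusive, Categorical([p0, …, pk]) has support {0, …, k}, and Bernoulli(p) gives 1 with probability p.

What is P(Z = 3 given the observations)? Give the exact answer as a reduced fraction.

P(Z = 3 | obs) = 64/151

Enumerate traces; 32 have nonzero weight after conditioning:
  (X=0, Z=0, U=0, Y=1, W=0) weight 1/576
  (X=0, Z=0, U=0, Y=1, W=1) weight 1/1152
  (X=0, Z=0, U=1, Y=1, W=0) weight 1/576
  (X=0, Z=0, U=1, Y=1, W=1) weight 1/1152
  (X=0, Z=0, U=2, Y=1, W=0) weight 1/576
  (X=0, Z=0, U=2, Y=1, W=1) weight 1/1152
  (X=0, Z=0, U=3, Y=1, W=0) weight 1/576
  (X=0, Z=0, U=3, Y=1, W=1) weight 1/1152
  (X=0, Z=2, U=0, Y=1, W=0) weight 1/288
  (X=1, Z=1, U=0, Y=1, W=0) weight 1/156
  … 22 more
Group by Z:
  weight(Z=0) = 1/96
  weight(Z=1) = 1/26
  weight(Z=2) = 1/48
  weight(Z=3) = 2/39
Total weight = 1/96 + 1/26 + 1/48 + 2/39 = 151/1248
P(Z=0 | obs) = 1/96 / 151/1248 = 13/151
P(Z=1 | obs) = 1/26 / 151/1248 = 48/151
P(Z=2 | obs) = 1/48 / 151/1248 = 26/151
P(Z=3 | obs) = 2/39 / 151/1248 = 64/151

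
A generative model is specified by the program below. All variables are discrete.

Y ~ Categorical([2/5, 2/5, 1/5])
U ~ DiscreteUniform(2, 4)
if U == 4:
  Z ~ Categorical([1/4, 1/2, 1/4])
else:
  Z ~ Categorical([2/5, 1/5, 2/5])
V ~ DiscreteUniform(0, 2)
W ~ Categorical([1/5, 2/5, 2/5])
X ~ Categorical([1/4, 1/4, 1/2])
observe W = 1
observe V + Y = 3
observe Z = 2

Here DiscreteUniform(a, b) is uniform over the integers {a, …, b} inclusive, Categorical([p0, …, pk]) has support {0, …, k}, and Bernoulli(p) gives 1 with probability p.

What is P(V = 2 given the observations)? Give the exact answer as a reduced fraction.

Enumerate traces; 18 have nonzero weight after conditioning:
  (Y=1, U=2, Z=2, V=2, W=1, X=0) weight 2/1125
  (Y=1, U=2, Z=2, V=2, W=1, X=1) weight 2/1125
  (Y=1, U=2, Z=2, V=2, W=1, X=2) weight 4/1125
  (Y=1, U=3, Z=2, V=2, W=1, X=0) weight 2/1125
  (Y=1, U=3, Z=2, V=2, W=1, X=1) weight 2/1125
  (Y=1, U=3, Z=2, V=2, W=1, X=2) weight 4/1125
  (Y=1, U=4, Z=2, V=2, W=1, X=0) weight 1/900
  (Y=1, U=4, Z=2, V=2, W=1, X=1) weight 1/900
  (Y=2, U=2, Z=2, V=1, W=1, X=0) weight 1/1125
  … 9 more
Group by V:
  weight(V=1) = 7/750
  weight(V=2) = 7/375
Total weight = 7/750 + 7/375 = 7/250
P(V=1 | obs) = 7/750 / 7/250 = 1/3
P(V=2 | obs) = 7/375 / 7/250 = 2/3

P(V = 2 | obs) = 2/3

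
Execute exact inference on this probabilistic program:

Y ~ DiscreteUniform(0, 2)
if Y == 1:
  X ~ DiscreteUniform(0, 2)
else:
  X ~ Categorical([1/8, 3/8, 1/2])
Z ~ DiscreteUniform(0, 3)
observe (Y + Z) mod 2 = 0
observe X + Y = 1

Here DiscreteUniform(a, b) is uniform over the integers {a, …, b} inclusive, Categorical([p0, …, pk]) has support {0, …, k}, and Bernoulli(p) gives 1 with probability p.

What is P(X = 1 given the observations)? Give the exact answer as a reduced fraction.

Enumerate traces; 4 have nonzero weight after conditioning:
  (Y=0, X=1, Z=0) weight 1/32
  (Y=0, X=1, Z=2) weight 1/32
  (Y=1, X=0, Z=1) weight 1/36
  (Y=1, X=0, Z=3) weight 1/36
Group by X:
  weight(X=0) = 1/18
  weight(X=1) = 1/16
Total weight = 1/18 + 1/16 = 17/144
P(X=0 | obs) = 1/18 / 17/144 = 8/17
P(X=1 | obs) = 1/16 / 17/144 = 9/17

P(X = 1 | obs) = 9/17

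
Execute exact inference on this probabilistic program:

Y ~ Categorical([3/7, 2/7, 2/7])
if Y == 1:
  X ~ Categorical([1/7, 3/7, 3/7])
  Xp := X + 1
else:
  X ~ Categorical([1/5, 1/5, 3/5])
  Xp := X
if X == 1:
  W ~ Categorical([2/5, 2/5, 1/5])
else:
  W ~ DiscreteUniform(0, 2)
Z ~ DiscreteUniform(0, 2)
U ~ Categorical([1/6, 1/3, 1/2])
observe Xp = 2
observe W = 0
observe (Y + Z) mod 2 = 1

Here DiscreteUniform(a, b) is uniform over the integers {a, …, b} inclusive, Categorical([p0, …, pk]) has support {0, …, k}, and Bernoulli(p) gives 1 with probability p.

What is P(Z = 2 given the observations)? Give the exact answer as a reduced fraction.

Enumerate traces; 12 have nonzero weight after conditioning:
  (Y=0, X=2, W=0, Z=1, U=0) weight 1/210
  (Y=0, X=2, W=0, Z=1, U=1) weight 1/105
  (Y=0, X=2, W=0, Z=1, U=2) weight 1/70
  (Y=1, X=1, W=0, Z=0, U=0) weight 2/735
  (Y=1, X=1, W=0, Z=0, U=1) weight 4/735
  (Y=1, X=1, W=0, Z=0, U=2) weight 2/245
  (Y=1, X=1, W=0, Z=2, U=0) weight 2/735
  (Y=1, X=1, W=0, Z=2, U=1) weight 4/735
  … 4 more
Group by Z:
  weight(Z=0) = 4/245
  weight(Z=1) = 1/21
  weight(Z=2) = 4/245
Total weight = 4/245 + 1/21 + 4/245 = 59/735
P(Z=0 | obs) = 4/245 / 59/735 = 12/59
P(Z=1 | obs) = 1/21 / 59/735 = 35/59
P(Z=2 | obs) = 4/245 / 59/735 = 12/59

P(Z = 2 | obs) = 12/59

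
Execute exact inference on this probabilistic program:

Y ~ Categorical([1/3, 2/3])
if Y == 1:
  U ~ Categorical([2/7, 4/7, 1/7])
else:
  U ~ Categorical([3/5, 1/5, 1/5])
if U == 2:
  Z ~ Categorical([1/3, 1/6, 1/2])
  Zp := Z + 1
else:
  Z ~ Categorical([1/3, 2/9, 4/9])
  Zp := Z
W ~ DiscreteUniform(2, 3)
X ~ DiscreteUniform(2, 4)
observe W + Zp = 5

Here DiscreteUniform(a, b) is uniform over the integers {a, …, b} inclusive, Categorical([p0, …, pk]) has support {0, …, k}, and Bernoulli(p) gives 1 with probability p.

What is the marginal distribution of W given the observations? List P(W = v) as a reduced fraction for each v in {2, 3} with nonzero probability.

P(W=2) = 153/908, P(W=3) = 755/908

Enumerate traces; 24 have nonzero weight after conditioning:
  (Y=0, U=0, Z=2, W=3, X=2) weight 2/135
  (Y=0, U=0, Z=2, W=3, X=3) weight 2/135
  (Y=0, U=0, Z=2, W=3, X=4) weight 2/135
  (Y=0, U=1, Z=2, W=3, X=2) weight 2/405
  (Y=0, U=1, Z=2, W=3, X=3) weight 2/405
  (Y=0, U=1, Z=2, W=3, X=4) weight 2/405
  (Y=0, U=2, Z=1, W=3, X=2) weight 1/540
  (Y=0, U=2, Z=1, W=3, X=3) weight 1/540
  (Y=0, U=2, Z=2, W=2, X=2) weight 1/180
  … 15 more
Group by W:
  weight(W=2) = 17/420
  weight(W=3) = 151/756
Total weight = 17/420 + 151/756 = 227/945
P(W=2 | obs) = 17/420 / 227/945 = 153/908
P(W=3 | obs) = 151/756 / 227/945 = 755/908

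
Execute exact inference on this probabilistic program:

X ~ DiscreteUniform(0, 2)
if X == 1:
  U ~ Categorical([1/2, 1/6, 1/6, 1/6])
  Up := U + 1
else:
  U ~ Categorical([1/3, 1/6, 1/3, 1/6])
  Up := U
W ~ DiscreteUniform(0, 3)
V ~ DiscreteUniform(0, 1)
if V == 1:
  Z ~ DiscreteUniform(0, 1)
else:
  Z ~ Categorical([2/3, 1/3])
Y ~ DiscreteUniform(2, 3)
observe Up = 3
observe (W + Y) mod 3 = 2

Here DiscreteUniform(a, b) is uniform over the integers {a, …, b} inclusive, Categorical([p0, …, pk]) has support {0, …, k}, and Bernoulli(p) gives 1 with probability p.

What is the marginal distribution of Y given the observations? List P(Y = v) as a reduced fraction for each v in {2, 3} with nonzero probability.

P(Y=2) = 2/3, P(Y=3) = 1/3

Enumerate traces; 36 have nonzero weight after conditioning:
  (X=0, U=3, W=0, V=0, Z=0, Y=2) weight 1/432
  (X=0, U=3, W=0, V=0, Z=1, Y=2) weight 1/864
  (X=0, U=3, W=0, V=1, Z=0, Y=2) weight 1/576
  (X=0, U=3, W=0, V=1, Z=1, Y=2) weight 1/576
  (X=0, U=3, W=2, V=0, Z=0, Y=3) weight 1/432
  (X=0, U=3, W=2, V=0, Z=1, Y=3) weight 1/864
  (X=0, U=3, W=2, V=1, Z=0, Y=3) weight 1/576
  (X=0, U=3, W=2, V=1, Z=1, Y=3) weight 1/576
  … 28 more
Group by Y:
  weight(Y=2) = 1/24
  weight(Y=3) = 1/48
Total weight = 1/24 + 1/48 = 1/16
P(Y=2 | obs) = 1/24 / 1/16 = 2/3
P(Y=3 | obs) = 1/48 / 1/16 = 1/3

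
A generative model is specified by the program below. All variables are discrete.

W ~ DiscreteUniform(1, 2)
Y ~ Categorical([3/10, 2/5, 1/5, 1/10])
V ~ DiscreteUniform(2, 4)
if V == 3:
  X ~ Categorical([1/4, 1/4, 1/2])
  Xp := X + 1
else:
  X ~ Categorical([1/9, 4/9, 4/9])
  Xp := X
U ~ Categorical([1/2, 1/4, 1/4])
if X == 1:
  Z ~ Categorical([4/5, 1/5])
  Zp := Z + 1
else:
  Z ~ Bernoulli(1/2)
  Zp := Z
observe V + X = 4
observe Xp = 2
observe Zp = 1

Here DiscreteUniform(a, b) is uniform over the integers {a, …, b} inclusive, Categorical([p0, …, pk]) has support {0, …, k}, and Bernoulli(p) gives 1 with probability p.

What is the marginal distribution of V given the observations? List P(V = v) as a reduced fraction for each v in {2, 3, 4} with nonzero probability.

P(V=2) = 10/19, P(V=3) = 9/19

Enumerate traces; 48 have nonzero weight after conditioning:
  (W=1, Y=0, V=2, X=2, U=0, Z=1) weight 1/180
  (W=1, Y=0, V=2, X=2, U=1, Z=1) weight 1/360
  (W=1, Y=0, V=2, X=2, U=2, Z=1) weight 1/360
  (W=1, Y=0, V=3, X=1, U=0, Z=0) weight 1/200
  (W=1, Y=0, V=3, X=1, U=1, Z=0) weight 1/400
  (W=1, Y=0, V=3, X=1, U=2, Z=0) weight 1/400
  (W=1, Y=1, V=2, X=2, U=0, Z=1) weight 1/135
  (W=1, Y=1, V=2, X=2, U=1, Z=1) weight 1/270
  … 40 more
Group by V:
  weight(V=2) = 2/27
  weight(V=3) = 1/15
Total weight = 2/27 + 1/15 = 19/135
P(V=2 | obs) = 2/27 / 19/135 = 10/19
P(V=3 | obs) = 1/15 / 19/135 = 9/19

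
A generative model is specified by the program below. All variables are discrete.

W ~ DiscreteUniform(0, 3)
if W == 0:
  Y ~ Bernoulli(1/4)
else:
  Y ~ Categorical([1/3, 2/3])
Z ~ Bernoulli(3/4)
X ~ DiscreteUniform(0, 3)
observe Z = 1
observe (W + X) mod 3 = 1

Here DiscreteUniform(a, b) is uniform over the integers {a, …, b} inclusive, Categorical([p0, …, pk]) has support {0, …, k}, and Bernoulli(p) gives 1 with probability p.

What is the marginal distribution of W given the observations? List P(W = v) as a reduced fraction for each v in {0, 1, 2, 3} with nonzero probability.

P(W=0) = 1/5, P(W=1) = 2/5, P(W=2) = 1/5, P(W=3) = 1/5

Enumerate traces; 10 have nonzero weight after conditioning:
  (W=0, Y=0, Z=1, X=1) weight 9/256
  (W=0, Y=1, Z=1, X=1) weight 3/256
  (W=1, Y=0, Z=1, X=0) weight 1/64
  (W=1, Y=0, Z=1, X=3) weight 1/64
  (W=1, Y=1, Z=1, X=0) weight 1/32
  (W=1, Y=1, Z=1, X=3) weight 1/32
  (W=2, Y=0, Z=1, X=2) weight 1/64
  (W=2, Y=1, Z=1, X=2) weight 1/32
  (W=3, Y=0, Z=1, X=1) weight 1/64
  … 1 more
Group by W:
  weight(W=0) = 3/64
  weight(W=1) = 3/32
  weight(W=2) = 3/64
  weight(W=3) = 3/64
Total weight = 3/64 + 3/32 + 3/64 + 3/64 = 15/64
P(W=0 | obs) = 3/64 / 15/64 = 1/5
P(W=1 | obs) = 3/32 / 15/64 = 2/5
P(W=2 | obs) = 3/64 / 15/64 = 1/5
P(W=3 | obs) = 3/64 / 15/64 = 1/5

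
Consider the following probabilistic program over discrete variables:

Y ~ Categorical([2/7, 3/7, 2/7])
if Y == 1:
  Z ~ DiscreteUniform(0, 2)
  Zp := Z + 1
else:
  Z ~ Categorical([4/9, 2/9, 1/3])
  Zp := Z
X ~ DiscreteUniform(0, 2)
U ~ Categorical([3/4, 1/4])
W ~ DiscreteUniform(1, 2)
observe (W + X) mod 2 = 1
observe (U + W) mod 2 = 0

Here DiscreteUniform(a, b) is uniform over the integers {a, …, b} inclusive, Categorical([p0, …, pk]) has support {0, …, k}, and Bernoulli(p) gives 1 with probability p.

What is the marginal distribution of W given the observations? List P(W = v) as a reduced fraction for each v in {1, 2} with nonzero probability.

P(W=1) = 2/5, P(W=2) = 3/5

Enumerate traces; 27 have nonzero weight after conditioning:
  (Y=0, Z=0, X=0, U=1, W=1) weight 1/189
  (Y=0, Z=0, X=1, U=0, W=2) weight 1/63
  (Y=0, Z=0, X=2, U=1, W=1) weight 1/189
  (Y=0, Z=1, X=0, U=1, W=1) weight 1/378
  (Y=0, Z=1, X=1, U=0, W=2) weight 1/126
  (Y=0, Z=1, X=2, U=1, W=1) weight 1/378
  (Y=0, Z=2, X=0, U=1, W=1) weight 1/252
  (Y=0, Z=2, X=1, U=0, W=2) weight 1/84
  … 19 more
Group by W:
  weight(W=1) = 1/12
  weight(W=2) = 1/8
Total weight = 1/12 + 1/8 = 5/24
P(W=1 | obs) = 1/12 / 5/24 = 2/5
P(W=2 | obs) = 1/8 / 5/24 = 3/5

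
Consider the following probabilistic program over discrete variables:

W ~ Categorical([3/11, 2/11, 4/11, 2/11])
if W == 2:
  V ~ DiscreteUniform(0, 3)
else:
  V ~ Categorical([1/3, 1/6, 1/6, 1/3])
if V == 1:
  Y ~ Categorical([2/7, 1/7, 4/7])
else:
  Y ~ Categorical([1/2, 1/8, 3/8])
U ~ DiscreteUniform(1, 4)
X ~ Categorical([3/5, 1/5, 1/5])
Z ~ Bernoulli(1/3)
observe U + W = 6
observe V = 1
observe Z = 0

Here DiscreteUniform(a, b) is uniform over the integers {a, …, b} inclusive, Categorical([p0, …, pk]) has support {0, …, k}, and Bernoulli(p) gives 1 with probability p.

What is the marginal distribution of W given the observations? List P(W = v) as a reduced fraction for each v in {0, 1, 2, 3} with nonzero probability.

P(W=2) = 3/4, P(W=3) = 1/4

Enumerate traces; 18 have nonzero weight after conditioning:
  (W=2, V=1, Y=0, U=4, X=0, Z=0) weight 1/385
  (W=2, V=1, Y=0, U=4, X=1, Z=0) weight 1/1155
  (W=2, V=1, Y=0, U=4, X=2, Z=0) weight 1/1155
  (W=2, V=1, Y=1, U=4, X=0, Z=0) weight 1/770
  (W=2, V=1, Y=1, U=4, X=1, Z=0) weight 1/2310
  (W=2, V=1, Y=1, U=4, X=2, Z=0) weight 1/2310
  (W=2, V=1, Y=2, U=4, X=0, Z=0) weight 2/385
  (W=2, V=1, Y=2, U=4, X=1, Z=0) weight 2/1155
  (W=3, V=1, Y=0, U=3, X=0, Z=0) weight 1/1155
  … 9 more
Group by W:
  weight(W=2) = 1/66
  weight(W=3) = 1/198
Total weight = 1/66 + 1/198 = 2/99
P(W=2 | obs) = 1/66 / 2/99 = 3/4
P(W=3 | obs) = 1/198 / 2/99 = 1/4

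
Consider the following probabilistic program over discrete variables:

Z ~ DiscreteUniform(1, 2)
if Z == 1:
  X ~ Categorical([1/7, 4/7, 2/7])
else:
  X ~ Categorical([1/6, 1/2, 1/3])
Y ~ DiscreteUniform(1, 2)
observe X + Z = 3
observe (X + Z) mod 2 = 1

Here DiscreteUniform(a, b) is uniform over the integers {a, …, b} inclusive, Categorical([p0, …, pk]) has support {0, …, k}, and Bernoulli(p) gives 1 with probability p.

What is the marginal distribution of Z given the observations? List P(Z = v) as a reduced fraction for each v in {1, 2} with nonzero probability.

Enumerate traces; 4 have nonzero weight after conditioning:
  (Z=1, X=2, Y=1) weight 1/14
  (Z=1, X=2, Y=2) weight 1/14
  (Z=2, X=1, Y=1) weight 1/8
  (Z=2, X=1, Y=2) weight 1/8
Group by Z:
  weight(Z=1) = 1/7
  weight(Z=2) = 1/4
Total weight = 1/7 + 1/4 = 11/28
P(Z=1 | obs) = 1/7 / 11/28 = 4/11
P(Z=2 | obs) = 1/4 / 11/28 = 7/11

P(Z=1) = 4/11, P(Z=2) = 7/11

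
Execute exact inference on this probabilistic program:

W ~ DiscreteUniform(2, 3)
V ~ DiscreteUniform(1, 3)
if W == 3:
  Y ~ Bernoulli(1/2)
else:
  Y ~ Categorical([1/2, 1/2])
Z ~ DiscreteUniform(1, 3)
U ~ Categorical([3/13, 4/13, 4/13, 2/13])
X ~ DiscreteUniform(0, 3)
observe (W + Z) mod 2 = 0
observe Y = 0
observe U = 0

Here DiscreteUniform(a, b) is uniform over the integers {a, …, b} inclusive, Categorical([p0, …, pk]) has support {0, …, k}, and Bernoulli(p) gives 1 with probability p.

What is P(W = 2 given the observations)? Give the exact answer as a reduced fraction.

Enumerate traces; 36 have nonzero weight after conditioning:
  (W=2, V=1, Y=0, Z=2, U=0, X=0) weight 1/624
  (W=2, V=1, Y=0, Z=2, U=0, X=1) weight 1/624
  (W=2, V=1, Y=0, Z=2, U=0, X=2) weight 1/624
  (W=2, V=1, Y=0, Z=2, U=0, X=3) weight 1/624
  (W=2, V=2, Y=0, Z=2, U=0, X=0) weight 1/624
  (W=2, V=2, Y=0, Z=2, U=0, X=1) weight 1/624
  (W=2, V=2, Y=0, Z=2, U=0, X=2) weight 1/624
  (W=2, V=2, Y=0, Z=2, U=0, X=3) weight 1/624
  (W=3, V=1, Y=0, Z=1, U=0, X=0) weight 1/624
  … 27 more
Group by W:
  weight(W=2) = 1/52
  weight(W=3) = 1/26
Total weight = 1/52 + 1/26 = 3/52
P(W=2 | obs) = 1/52 / 3/52 = 1/3
P(W=3 | obs) = 1/26 / 3/52 = 2/3

P(W = 2 | obs) = 1/3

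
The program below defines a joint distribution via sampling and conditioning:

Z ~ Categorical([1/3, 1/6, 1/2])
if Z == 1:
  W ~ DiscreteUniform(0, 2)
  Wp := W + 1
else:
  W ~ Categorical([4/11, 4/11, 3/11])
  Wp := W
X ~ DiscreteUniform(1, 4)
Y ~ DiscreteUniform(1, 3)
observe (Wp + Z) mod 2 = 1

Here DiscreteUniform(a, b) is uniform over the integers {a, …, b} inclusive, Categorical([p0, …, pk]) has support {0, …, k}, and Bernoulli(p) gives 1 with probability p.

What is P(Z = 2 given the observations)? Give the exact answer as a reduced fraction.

Enumerate traces; 36 have nonzero weight after conditioning:
  (Z=0, W=1, X=1, Y=1) weight 1/99
  (Z=0, W=1, X=1, Y=2) weight 1/99
  (Z=0, W=1, X=1, Y=3) weight 1/99
  (Z=0, W=1, X=2, Y=1) weight 1/99
  (Z=0, W=1, X=2, Y=2) weight 1/99
  (Z=0, W=1, X=2, Y=3) weight 1/99
  (Z=0, W=1, X=3, Y=1) weight 1/99
  (Z=0, W=1, X=3, Y=2) weight 1/99
  (Z=1, W=1, X=1, Y=1) weight 1/216
  (Z=2, W=1, X=1, Y=1) weight 1/66
  … 26 more
Group by Z:
  weight(Z=0) = 4/33
  weight(Z=1) = 1/18
  weight(Z=2) = 2/11
Total weight = 4/33 + 1/18 + 2/11 = 71/198
P(Z=0 | obs) = 4/33 / 71/198 = 24/71
P(Z=1 | obs) = 1/18 / 71/198 = 11/71
P(Z=2 | obs) = 2/11 / 71/198 = 36/71

P(Z = 2 | obs) = 36/71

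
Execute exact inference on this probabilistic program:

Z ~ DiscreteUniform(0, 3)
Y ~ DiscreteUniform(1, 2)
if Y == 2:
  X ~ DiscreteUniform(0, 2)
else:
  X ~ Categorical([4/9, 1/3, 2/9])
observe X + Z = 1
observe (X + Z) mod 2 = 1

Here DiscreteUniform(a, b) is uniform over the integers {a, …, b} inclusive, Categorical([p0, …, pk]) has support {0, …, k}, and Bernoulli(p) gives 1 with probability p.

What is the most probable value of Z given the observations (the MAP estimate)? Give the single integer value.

Enumerate traces; 4 have nonzero weight after conditioning:
  (Z=0, Y=1, X=1) weight 1/24
  (Z=0, Y=2, X=1) weight 1/24
  (Z=1, Y=1, X=0) weight 1/18
  (Z=1, Y=2, X=0) weight 1/24
Group by Z:
  weight(Z=0) = 1/12
  weight(Z=1) = 7/72
Total weight = 1/12 + 7/72 = 13/72
P(Z=0 | obs) = 1/12 / 13/72 = 6/13
P(Z=1 | obs) = 7/72 / 13/72 = 7/13
argmax = 1

argmax_v P(Z = v | obs) = 1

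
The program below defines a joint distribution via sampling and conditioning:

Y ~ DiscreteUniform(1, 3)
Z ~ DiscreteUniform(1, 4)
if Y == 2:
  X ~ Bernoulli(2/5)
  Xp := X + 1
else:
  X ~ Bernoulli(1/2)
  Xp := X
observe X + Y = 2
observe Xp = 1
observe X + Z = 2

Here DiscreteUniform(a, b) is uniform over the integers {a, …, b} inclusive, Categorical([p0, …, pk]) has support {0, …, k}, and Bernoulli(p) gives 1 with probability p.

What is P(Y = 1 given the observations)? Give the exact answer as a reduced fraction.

Enumerate traces; 2 have nonzero weight after conditioning:
  (Y=1, Z=1, X=1) weight 1/24
  (Y=2, Z=2, X=0) weight 1/20
Group by Y:
  weight(Y=1) = 1/24
  weight(Y=2) = 1/20
Total weight = 1/24 + 1/20 = 11/120
P(Y=1 | obs) = 1/24 / 11/120 = 5/11
P(Y=2 | obs) = 1/20 / 11/120 = 6/11

P(Y = 1 | obs) = 5/11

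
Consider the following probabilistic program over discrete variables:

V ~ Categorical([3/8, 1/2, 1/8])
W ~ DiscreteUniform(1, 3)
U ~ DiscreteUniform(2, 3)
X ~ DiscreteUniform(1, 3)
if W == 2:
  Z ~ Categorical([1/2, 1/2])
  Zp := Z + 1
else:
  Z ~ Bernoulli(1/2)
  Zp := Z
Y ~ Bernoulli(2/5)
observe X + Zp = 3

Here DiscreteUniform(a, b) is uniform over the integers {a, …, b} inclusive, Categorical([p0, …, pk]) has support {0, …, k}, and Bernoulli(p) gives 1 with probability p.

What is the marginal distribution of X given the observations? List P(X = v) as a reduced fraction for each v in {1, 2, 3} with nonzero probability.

P(X=1) = 1/6, P(X=2) = 1/2, P(X=3) = 1/3

Enumerate traces; 72 have nonzero weight after conditioning:
  (V=0, W=1, U=2, X=2, Z=1, Y=0) weight 1/160
  (V=0, W=1, U=2, X=2, Z=1, Y=1) weight 1/240
  (V=0, W=1, U=2, X=3, Z=0, Y=0) weight 1/160
  (V=0, W=1, U=2, X=3, Z=0, Y=1) weight 1/240
  (V=0, W=1, U=3, X=2, Z=1, Y=0) weight 1/160
  (V=0, W=1, U=3, X=2, Z=1, Y=1) weight 1/240
  (V=0, W=1, U=3, X=3, Z=0, Y=0) weight 1/160
  (V=0, W=1, U=3, X=3, Z=0, Y=1) weight 1/240
  (V=0, W=2, U=2, X=1, Z=1, Y=0) weight 1/160
  … 63 more
Group by X:
  weight(X=1) = 1/18
  weight(X=2) = 1/6
  weight(X=3) = 1/9
Total weight = 1/18 + 1/6 + 1/9 = 1/3
P(X=1 | obs) = 1/18 / 1/3 = 1/6
P(X=2 | obs) = 1/6 / 1/3 = 1/2
P(X=3 | obs) = 1/9 / 1/3 = 1/3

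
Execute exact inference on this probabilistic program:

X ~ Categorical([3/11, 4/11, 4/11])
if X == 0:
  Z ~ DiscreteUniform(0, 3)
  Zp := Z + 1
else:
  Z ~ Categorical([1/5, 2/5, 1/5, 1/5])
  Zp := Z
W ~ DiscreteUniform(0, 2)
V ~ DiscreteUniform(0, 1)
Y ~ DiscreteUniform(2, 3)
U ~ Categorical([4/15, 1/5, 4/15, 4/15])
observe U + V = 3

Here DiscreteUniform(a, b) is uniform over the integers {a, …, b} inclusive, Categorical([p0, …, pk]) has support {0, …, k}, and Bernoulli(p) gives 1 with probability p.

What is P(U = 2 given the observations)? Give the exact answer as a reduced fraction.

Enumerate traces; 144 have nonzero weight after conditioning:
  (X=0, Z=0, W=0, V=0, Y=2, U=3) weight 1/660
  (X=0, Z=0, W=0, V=0, Y=3, U=3) weight 1/660
  (X=0, Z=0, W=0, V=1, Y=2, U=2) weight 1/660
  (X=0, Z=0, W=0, V=1, Y=3, U=2) weight 1/660
  (X=0, Z=0, W=1, V=0, Y=2, U=3) weight 1/660
  (X=0, Z=0, W=1, V=0, Y=3, U=3) weight 1/660
  (X=0, Z=0, W=1, V=1, Y=2, U=2) weight 1/660
  (X=0, Z=0, W=1, V=1, Y=3, U=2) weight 1/660
  … 136 more
Group by U:
  weight(U=2) = 2/15
  weight(U=3) = 2/15
Total weight = 2/15 + 2/15 = 4/15
P(U=2 | obs) = 2/15 / 4/15 = 1/2
P(U=3 | obs) = 2/15 / 4/15 = 1/2

P(U = 2 | obs) = 1/2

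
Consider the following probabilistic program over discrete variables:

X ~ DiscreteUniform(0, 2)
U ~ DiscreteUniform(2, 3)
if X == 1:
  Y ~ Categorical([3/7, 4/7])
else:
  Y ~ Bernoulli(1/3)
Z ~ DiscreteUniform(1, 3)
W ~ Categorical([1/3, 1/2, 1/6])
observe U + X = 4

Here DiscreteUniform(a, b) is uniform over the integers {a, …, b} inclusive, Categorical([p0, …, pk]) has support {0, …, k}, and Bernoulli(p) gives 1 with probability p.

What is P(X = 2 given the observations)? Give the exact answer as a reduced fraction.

P(X = 2 | obs) = 1/2

Enumerate traces; 36 have nonzero weight after conditioning:
  (X=1, U=3, Y=0, Z=1, W=0) weight 1/126
  (X=1, U=3, Y=0, Z=1, W=1) weight 1/84
  (X=1, U=3, Y=0, Z=1, W=2) weight 1/252
  (X=1, U=3, Y=0, Z=2, W=0) weight 1/126
  (X=1, U=3, Y=0, Z=2, W=1) weight 1/84
  (X=1, U=3, Y=0, Z=2, W=2) weight 1/252
  (X=1, U=3, Y=0, Z=3, W=0) weight 1/126
  (X=1, U=3, Y=0, Z=3, W=1) weight 1/84
  (X=2, U=2, Y=0, Z=1, W=0) weight 1/81
  … 27 more
Group by X:
  weight(X=1) = 1/6
  weight(X=2) = 1/6
Total weight = 1/6 + 1/6 = 1/3
P(X=1 | obs) = 1/6 / 1/3 = 1/2
P(X=2 | obs) = 1/6 / 1/3 = 1/2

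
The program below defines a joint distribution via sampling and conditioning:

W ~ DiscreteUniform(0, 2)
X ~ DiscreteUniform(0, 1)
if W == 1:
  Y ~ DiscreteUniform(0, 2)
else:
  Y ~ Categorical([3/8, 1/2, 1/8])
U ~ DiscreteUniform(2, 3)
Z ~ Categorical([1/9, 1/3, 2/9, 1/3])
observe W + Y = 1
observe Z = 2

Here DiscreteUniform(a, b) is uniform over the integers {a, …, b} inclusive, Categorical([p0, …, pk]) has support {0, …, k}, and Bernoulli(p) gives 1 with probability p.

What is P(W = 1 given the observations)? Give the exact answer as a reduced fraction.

P(W = 1 | obs) = 2/5

Enumerate traces; 8 have nonzero weight after conditioning:
  (W=0, X=0, Y=1, U=2, Z=2) weight 1/108
  (W=0, X=0, Y=1, U=3, Z=2) weight 1/108
  (W=0, X=1, Y=1, U=2, Z=2) weight 1/108
  (W=0, X=1, Y=1, U=3, Z=2) weight 1/108
  (W=1, X=0, Y=0, U=2, Z=2) weight 1/162
  (W=1, X=0, Y=0, U=3, Z=2) weight 1/162
  (W=1, X=1, Y=0, U=2, Z=2) weight 1/162
  (W=1, X=1, Y=0, U=3, Z=2) weight 1/162
Group by W:
  weight(W=0) = 1/27
  weight(W=1) = 2/81
Total weight = 1/27 + 2/81 = 5/81
P(W=0 | obs) = 1/27 / 5/81 = 3/5
P(W=1 | obs) = 2/81 / 5/81 = 2/5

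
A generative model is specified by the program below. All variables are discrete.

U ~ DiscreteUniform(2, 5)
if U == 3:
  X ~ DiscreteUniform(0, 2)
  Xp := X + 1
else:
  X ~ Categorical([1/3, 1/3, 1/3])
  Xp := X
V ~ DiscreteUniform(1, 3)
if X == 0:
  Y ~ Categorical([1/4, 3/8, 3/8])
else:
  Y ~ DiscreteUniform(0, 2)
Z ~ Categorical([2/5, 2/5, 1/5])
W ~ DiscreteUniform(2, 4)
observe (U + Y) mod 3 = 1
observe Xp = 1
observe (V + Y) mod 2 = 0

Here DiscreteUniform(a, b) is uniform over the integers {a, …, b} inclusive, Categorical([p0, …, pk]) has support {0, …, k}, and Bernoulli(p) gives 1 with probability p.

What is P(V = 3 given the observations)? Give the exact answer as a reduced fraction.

P(V = 3 | obs) = 3/14

Enumerate traces; 45 have nonzero weight after conditioning:
  (U=2, X=1, V=2, Y=2, Z=0, W=2) weight 1/810
  (U=2, X=1, V=2, Y=2, Z=0, W=3) weight 1/810
  (U=2, X=1, V=2, Y=2, Z=0, W=4) weight 1/810
  (U=2, X=1, V=2, Y=2, Z=1, W=2) weight 1/810
  (U=2, X=1, V=2, Y=2, Z=1, W=3) weight 1/810
  (U=2, X=1, V=2, Y=2, Z=1, W=4) weight 1/810
  (U=2, X=1, V=2, Y=2, Z=2, W=2) weight 1/1620
  (U=2, X=1, V=2, Y=2, Z=2, W=3) weight 1/1620
  (U=3, X=0, V=1, Y=1, Z=0, W=2) weight 1/720
  (U=3, X=0, V=3, Y=1, Z=0, W=2) weight 1/720
  … 35 more
Group by V:
  weight(V=1) = 1/96
  weight(V=2) = 1/36
  weight(V=3) = 1/96
Total weight = 1/96 + 1/36 + 1/96 = 7/144
P(V=1 | obs) = 1/96 / 7/144 = 3/14
P(V=2 | obs) = 1/36 / 7/144 = 4/7
P(V=3 | obs) = 1/96 / 7/144 = 3/14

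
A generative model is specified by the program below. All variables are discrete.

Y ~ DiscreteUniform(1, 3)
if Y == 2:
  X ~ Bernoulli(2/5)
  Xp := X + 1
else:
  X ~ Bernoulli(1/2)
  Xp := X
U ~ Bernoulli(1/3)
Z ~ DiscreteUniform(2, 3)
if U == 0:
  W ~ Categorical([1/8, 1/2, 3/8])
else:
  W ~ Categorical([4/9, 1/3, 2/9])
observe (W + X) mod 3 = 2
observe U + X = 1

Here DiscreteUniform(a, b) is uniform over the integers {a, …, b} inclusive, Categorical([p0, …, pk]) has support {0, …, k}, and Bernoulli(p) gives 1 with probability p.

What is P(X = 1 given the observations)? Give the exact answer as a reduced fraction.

P(X = 1 | obs) = 63/79

Enumerate traces; 12 have nonzero weight after conditioning:
  (Y=1, X=0, U=1, Z=2, W=2) weight 1/162
  (Y=1, X=0, U=1, Z=3, W=2) weight 1/162
  (Y=1, X=1, U=0, Z=2, W=1) weight 1/36
  (Y=1, X=1, U=0, Z=3, W=1) weight 1/36
  (Y=2, X=0, U=1, Z=2, W=2) weight 1/135
  (Y=2, X=0, U=1, Z=3, W=2) weight 1/135
  (Y=2, X=1, U=0, Z=2, W=1) weight 1/45
  (Y=2, X=1, U=0, Z=3, W=1) weight 1/45
  … 4 more
Group by X:
  weight(X=0) = 16/405
  weight(X=1) = 7/45
Total weight = 16/405 + 7/45 = 79/405
P(X=0 | obs) = 16/405 / 79/405 = 16/79
P(X=1 | obs) = 7/45 / 79/405 = 63/79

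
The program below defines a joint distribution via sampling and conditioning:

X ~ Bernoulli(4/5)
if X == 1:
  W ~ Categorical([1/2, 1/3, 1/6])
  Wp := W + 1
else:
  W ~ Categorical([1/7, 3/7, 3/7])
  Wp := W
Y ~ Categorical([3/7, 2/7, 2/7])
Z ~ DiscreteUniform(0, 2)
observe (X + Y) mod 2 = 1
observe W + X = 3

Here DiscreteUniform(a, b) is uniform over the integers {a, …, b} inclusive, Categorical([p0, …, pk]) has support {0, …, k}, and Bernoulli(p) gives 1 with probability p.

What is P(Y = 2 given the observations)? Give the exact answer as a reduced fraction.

P(Y = 2 | obs) = 2/5

Enumerate traces; 6 have nonzero weight after conditioning:
  (X=1, W=2, Y=0, Z=0) weight 2/105
  (X=1, W=2, Y=0, Z=1) weight 2/105
  (X=1, W=2, Y=0, Z=2) weight 2/105
  (X=1, W=2, Y=2, Z=0) weight 4/315
  (X=1, W=2, Y=2, Z=1) weight 4/315
  (X=1, W=2, Y=2, Z=2) weight 4/315
Group by Y:
  weight(Y=0) = 2/35
  weight(Y=2) = 4/105
Total weight = 2/35 + 4/105 = 2/21
P(Y=0 | obs) = 2/35 / 2/21 = 3/5
P(Y=2 | obs) = 4/105 / 2/21 = 2/5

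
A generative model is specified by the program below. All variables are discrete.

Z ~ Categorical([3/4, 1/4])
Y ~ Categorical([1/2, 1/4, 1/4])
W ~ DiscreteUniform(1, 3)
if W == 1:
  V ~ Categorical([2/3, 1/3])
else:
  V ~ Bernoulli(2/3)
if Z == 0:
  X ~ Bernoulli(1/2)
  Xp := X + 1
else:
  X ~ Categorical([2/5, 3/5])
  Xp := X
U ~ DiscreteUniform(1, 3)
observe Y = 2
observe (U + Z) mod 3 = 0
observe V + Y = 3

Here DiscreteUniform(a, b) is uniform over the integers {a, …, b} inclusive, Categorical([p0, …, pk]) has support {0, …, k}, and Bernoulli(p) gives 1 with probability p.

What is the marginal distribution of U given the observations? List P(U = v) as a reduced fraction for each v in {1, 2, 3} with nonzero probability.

Enumerate traces; 12 have nonzero weight after conditioning:
  (Z=0, Y=2, W=1, V=1, X=0, U=3) weight 1/288
  (Z=0, Y=2, W=1, V=1, X=1, U=3) weight 1/288
  (Z=0, Y=2, W=2, V=1, X=0, U=3) weight 1/144
  (Z=0, Y=2, W=2, V=1, X=1, U=3) weight 1/144
  (Z=0, Y=2, W=3, V=1, X=0, U=3) weight 1/144
  (Z=0, Y=2, W=3, V=1, X=1, U=3) weight 1/144
  (Z=1, Y=2, W=1, V=1, X=0, U=2) weight 1/1080
  (Z=1, Y=2, W=1, V=1, X=1, U=2) weight 1/720
  … 4 more
Group by U:
  weight(U=2) = 5/432
  weight(U=3) = 5/144
Total weight = 5/432 + 5/144 = 5/108
P(U=2 | obs) = 5/432 / 5/108 = 1/4
P(U=3 | obs) = 5/144 / 5/108 = 3/4

P(U=2) = 1/4, P(U=3) = 3/4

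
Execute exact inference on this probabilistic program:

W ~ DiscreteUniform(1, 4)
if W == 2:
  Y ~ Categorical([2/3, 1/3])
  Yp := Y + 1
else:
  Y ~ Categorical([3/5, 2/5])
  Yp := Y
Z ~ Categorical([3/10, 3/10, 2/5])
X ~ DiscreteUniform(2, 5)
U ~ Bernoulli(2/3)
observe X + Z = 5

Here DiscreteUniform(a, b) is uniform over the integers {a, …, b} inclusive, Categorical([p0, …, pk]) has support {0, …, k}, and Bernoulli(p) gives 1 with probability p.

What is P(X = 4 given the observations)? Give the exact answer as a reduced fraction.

Enumerate traces; 48 have nonzero weight after conditioning:
  (W=1, Y=0, Z=0, X=5, U=0) weight 3/800
  (W=1, Y=0, Z=0, X=5, U=1) weight 3/400
  (W=1, Y=0, Z=1, X=4, U=0) weight 3/800
  (W=1, Y=0, Z=1, X=4, U=1) weight 3/400
  (W=1, Y=0, Z=2, X=3, U=0) weight 1/200
  (W=1, Y=0, Z=2, X=3, U=1) weight 1/100
  (W=1, Y=1, Z=0, X=5, U=0) weight 1/400
  (W=1, Y=1, Z=0, X=5, U=1) weight 1/200
  … 40 more
Group by X:
  weight(X=3) = 1/10
  weight(X=4) = 3/40
  weight(X=5) = 3/40
Total weight = 1/10 + 3/40 + 3/40 = 1/4
P(X=3 | obs) = 1/10 / 1/4 = 2/5
P(X=4 | obs) = 3/40 / 1/4 = 3/10
P(X=5 | obs) = 3/40 / 1/4 = 3/10

P(X = 4 | obs) = 3/10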